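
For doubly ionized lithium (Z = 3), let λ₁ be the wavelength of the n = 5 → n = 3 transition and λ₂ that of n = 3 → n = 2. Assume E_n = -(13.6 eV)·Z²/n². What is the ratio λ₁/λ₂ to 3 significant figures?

λ ∝ 1/ΔE ∝ 1/(1/n_f² − 1/n_i²), and the Z² and hc factors cancel in the ratio.
λ₁/λ₂ = (1/2² − 1/3²)/(1/3² − 1/5²) = 0.1389/0.07111 = 1.95.

1.95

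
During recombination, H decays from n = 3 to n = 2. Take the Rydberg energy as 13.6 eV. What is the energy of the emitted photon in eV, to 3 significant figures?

1.89 eV

E_3 = −13.60/9 = −1.511 eV and E_2 = −13.60/4 = −3.400 eV.
The photon energy is |E_3 − E_2| = 1.89 eV.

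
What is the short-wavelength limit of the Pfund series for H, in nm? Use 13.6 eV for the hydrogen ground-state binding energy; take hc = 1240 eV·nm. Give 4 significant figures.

2279 nm

The Pfund series has lower level n_f = 5; the series limit corresponds to n_i → ∞.
ΔE_max = 13.6 × 1 / 5² = 0.5440 eV.
λ_min = 1240 / 0.5440 = 2279 nm.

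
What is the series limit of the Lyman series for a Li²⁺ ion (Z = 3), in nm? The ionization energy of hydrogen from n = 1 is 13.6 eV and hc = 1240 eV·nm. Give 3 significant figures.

The Lyman series has lower level n_f = 1; the series limit corresponds to n_i → ∞.
ΔE_max = 13.6 × 9 / 1² = 122.4 eV.
λ_min = 1240 / 122.4 = 10.1 nm.

10.1 nm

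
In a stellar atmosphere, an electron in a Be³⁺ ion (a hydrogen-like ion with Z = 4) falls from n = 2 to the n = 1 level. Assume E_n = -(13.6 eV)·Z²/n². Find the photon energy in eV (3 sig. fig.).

The Bohr energies scale as Z², so for Z = 4: E_n = −217.6/n² eV.
E_2 = −217.6/4 = −54.40 eV and E_1 = −217.6/1 = −217.6 eV.
The photon energy is |E_2 − E_1| = 163 eV.

163 eV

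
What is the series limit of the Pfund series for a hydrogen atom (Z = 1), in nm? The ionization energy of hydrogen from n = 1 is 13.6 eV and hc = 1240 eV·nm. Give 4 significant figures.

2279 nm

The Pfund series has lower level n_f = 5; the series limit corresponds to n_i → ∞.
ΔE_max = 13.6 × 1 / 5² = 0.5440 eV.
λ_min = 1240 / 0.5440 = 2279 nm.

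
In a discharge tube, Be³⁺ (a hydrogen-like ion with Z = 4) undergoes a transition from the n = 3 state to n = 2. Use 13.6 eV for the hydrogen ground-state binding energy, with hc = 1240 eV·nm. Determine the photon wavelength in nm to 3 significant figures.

41.0 nm

For Z = 4 the level energies scale as Z², so the effective Rydberg energy is 13.6 × 16 = 217.6 eV.
ΔE = 217.6 × (1/2² − 1/3²) = 217.6 × 0.1389 = 30.22 eV.
λ = hc/ΔE = 1240 / 30.22 = 41.0 nm.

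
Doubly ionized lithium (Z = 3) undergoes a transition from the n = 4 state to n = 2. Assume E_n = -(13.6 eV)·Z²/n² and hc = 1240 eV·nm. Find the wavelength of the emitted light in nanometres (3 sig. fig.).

54.0 nm

For Z = 3 the level energies scale as Z², so the effective Rydberg energy is 13.6 × 9 = 122.4 eV.
ΔE = 122.4 × (1/2² − 1/4²) = 122.4 × 0.1875 = 22.95 eV.
λ = hc/ΔE = 1240 / 22.95 = 54.0 nm.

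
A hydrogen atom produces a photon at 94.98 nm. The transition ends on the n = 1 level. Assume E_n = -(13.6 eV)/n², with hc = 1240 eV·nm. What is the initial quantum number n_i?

n_i = 5

The photon energy is ΔE = hc/λ = 1240 / 94.98 = 13.06 eV.
With Z = 1, ΔE = 13.60 × (1/n_f² − 1/n_i²), so 1/n_f² − 1/n_i² = 0.9600.
With n_f = 1: 1/n_i² = 1/1 − 0.9600 = 0.04005, so n_i ≈ 5.00.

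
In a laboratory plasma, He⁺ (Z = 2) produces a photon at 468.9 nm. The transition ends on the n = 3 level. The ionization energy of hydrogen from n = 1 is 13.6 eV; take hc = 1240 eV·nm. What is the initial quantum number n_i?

The photon energy is ΔE = hc/λ = 1240 / 468.9 = 2.644 eV.
With Z = 2, ΔE = 54.40 × (1/n_f² − 1/n_i²), so 1/n_f² − 1/n_i² = 0.04861.
With n_f = 3: 1/n_i² = 1/9 − 0.04861 = 0.06250, so n_i ≈ 4.00.

n_i = 4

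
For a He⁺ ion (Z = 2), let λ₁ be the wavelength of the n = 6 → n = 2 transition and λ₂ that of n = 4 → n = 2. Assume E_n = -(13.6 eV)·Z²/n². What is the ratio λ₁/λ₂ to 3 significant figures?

λ ∝ 1/ΔE ∝ 1/(1/n_f² − 1/n_i²), and the Z² and hc factors cancel in the ratio.
λ₁/λ₂ = (1/2² − 1/4²)/(1/2² − 1/6²) = 0.1875/0.2222 = 0.844.

0.844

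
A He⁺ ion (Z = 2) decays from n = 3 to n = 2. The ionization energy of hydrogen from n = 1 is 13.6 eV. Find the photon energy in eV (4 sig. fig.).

7.556 eV

The Bohr energies scale as Z², so for Z = 2: E_n = −54.40/n² eV.
E_3 = −54.40/9 = −6.044 eV and E_2 = −54.40/4 = −13.60 eV.
The photon energy is |E_3 − E_2| = 7.556 eV.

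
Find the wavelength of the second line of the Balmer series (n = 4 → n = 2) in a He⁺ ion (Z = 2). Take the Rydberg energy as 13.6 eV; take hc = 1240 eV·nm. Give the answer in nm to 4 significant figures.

The Balmer series terminates on n_f = 2; the second line has n_i = 2+2 = 4.
ΔE = 54.40 × (1/2² − 1/4²) = 10.20 eV.
λ = 1240 / 10.20 = 121.6 nm.

121.6 nm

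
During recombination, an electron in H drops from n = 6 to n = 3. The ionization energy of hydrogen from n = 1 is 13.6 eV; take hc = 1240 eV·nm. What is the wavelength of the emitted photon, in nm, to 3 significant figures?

1090 nm

ΔE = 13.60 × (1/3² − 1/6²) = 13.60 × 0.08333 = 1.133 eV.
λ = hc/ΔE = 1240 / 1.133 = 1090 nm.
This line belongs to the Paschen series.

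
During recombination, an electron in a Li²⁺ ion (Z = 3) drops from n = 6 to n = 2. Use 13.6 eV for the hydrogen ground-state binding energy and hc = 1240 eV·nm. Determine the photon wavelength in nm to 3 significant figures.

45.6 nm

For Z = 3 the level energies scale as Z², so the effective Rydberg energy is 13.6 × 9 = 122.4 eV.
ΔE = 122.4 × (1/2² − 1/6²) = 122.4 × 0.2222 = 27.20 eV.
λ = hc/ΔE = 1240 / 27.20 = 45.6 nm.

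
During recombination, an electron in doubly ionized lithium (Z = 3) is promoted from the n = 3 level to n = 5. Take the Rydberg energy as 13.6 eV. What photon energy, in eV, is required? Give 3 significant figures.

8.70 eV

The Bohr energies scale as Z², so for Z = 3: E_n = −122.4/n² eV.
E_5 = −122.4/25 = −4.896 eV and E_3 = −122.4/9 = −13.60 eV.
The photon energy is |E_5 − E_3| = 8.70 eV.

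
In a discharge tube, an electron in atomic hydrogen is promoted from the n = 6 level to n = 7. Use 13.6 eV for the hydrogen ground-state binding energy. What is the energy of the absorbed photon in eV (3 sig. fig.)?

0.100 eV

E_7 = −13.60/49 = −0.2776 eV and E_6 = −13.60/36 = −0.3778 eV.
The photon energy is |E_7 − E_6| = 0.100 eV.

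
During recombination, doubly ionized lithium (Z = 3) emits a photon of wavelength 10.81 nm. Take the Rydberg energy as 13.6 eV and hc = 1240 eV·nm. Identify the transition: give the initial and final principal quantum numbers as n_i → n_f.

The photon energy is ΔE = hc/λ = 1240 / 10.81 = 114.7 eV.
With Z = 3, ΔE = 122.4 × (1/n_f² − 1/n_i²), so 1/n_f² − 1/n_i² = 0.9372.
Trying n_f = 1 gives 1/n_i² = 0.06284, i.e. n_i ≈ 4; this pair matches.

n_i = 4, n_f = 1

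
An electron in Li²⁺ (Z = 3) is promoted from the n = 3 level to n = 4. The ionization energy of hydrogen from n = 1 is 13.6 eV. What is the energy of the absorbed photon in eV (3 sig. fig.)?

5.95 eV

The Bohr energies scale as Z², so for Z = 3: E_n = −122.4/n² eV.
E_4 = −122.4/16 = −7.650 eV and E_3 = −122.4/9 = −13.60 eV.
The photon energy is |E_4 − E_3| = 5.95 eV.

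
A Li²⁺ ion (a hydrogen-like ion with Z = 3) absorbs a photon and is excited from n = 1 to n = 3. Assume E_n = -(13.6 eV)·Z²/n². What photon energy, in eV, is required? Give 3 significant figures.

The Bohr energies scale as Z², so for Z = 3: E_n = −122.4/n² eV.
E_3 = −122.4/9 = −13.60 eV and E_1 = −122.4/1 = −122.4 eV.
The photon energy is |E_3 − E_1| = 109 eV.

109 eV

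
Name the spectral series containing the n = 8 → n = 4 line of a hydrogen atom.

The series is set by the lower level: n_f = 4 is the Brackett series.

Brackett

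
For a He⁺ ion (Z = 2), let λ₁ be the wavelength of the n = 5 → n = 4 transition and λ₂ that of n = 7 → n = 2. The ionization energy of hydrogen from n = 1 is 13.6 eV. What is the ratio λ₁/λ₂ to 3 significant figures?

10.2

λ ∝ 1/ΔE ∝ 1/(1/n_f² − 1/n_i²), and the Z² and hc factors cancel in the ratio.
λ₁/λ₂ = (1/2² − 1/7²)/(1/4² − 1/5²) = 0.2296/0.02250 = 10.2.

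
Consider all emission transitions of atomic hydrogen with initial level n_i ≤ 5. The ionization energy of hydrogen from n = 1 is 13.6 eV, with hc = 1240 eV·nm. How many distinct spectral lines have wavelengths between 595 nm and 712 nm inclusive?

Enumerate all n_i → n_f pairs with 1 ≤ n_f < n_i ≤ 5 and compute λ = 1240 / [13.6·1·(1/n_f² − 1/n_i²)].
Lines falling in [595, 712] nm: 3→2 (656.5 nm).

1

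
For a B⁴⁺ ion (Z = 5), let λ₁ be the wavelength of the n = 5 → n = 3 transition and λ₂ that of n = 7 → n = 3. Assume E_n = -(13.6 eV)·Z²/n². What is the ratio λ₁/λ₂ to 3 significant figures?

1.28

λ ∝ 1/ΔE ∝ 1/(1/n_f² − 1/n_i²), and the Z² and hc factors cancel in the ratio.
λ₁/λ₂ = (1/3² − 1/7²)/(1/3² − 1/5²) = 0.09070/0.07111 = 1.28.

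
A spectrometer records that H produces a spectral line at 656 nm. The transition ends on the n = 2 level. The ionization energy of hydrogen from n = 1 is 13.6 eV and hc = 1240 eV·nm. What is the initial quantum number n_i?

The photon energy is ΔE = hc/λ = 1240 / 656 = 1.890 eV.
With Z = 1, ΔE = 13.60 × (1/n_f² − 1/n_i²), so 1/n_f² − 1/n_i² = 0.1390.
With n_f = 2: 1/n_i² = 1/4 − 0.1390 = 0.1110, so n_i ≈ 3.00.

n_i = 3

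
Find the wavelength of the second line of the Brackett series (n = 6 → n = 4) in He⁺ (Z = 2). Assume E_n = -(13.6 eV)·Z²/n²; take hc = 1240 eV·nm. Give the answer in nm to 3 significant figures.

656 nm

The Brackett series terminates on n_f = 4; the second line has n_i = 4+2 = 6.
ΔE = 54.40 × (1/4² − 1/6²) = 1.889 eV.
λ = 1240 / 1.889 = 656 nm.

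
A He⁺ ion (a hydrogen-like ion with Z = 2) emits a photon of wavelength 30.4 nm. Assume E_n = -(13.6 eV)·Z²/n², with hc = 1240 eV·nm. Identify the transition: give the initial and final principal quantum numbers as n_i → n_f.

n_i = 2, n_f = 1

The photon energy is ΔE = hc/λ = 1240 / 30.4 = 40.79 eV.
With Z = 2, ΔE = 54.40 × (1/n_f² − 1/n_i²), so 1/n_f² − 1/n_i² = 0.7498.
Trying n_f = 1 gives 1/n_i² = 0.2502, i.e. n_i ≈ 2; this pair matches.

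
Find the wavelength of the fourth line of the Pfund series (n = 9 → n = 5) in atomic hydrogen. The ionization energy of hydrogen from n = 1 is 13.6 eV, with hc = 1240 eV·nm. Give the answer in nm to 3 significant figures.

The Pfund series terminates on n_f = 5; the fourth line has n_i = 5+4 = 9.
ΔE = 13.60 × (1/5² − 1/9²) = 0.3761 eV.
λ = 1240 / 0.3761 = 3300 nm.

3300 nm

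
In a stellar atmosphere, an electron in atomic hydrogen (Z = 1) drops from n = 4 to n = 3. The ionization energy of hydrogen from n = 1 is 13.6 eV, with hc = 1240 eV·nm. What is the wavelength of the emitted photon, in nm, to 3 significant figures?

ΔE = 13.60 × (1/3² − 1/4²) = 13.60 × 0.04861 = 0.6611 eV.
λ = hc/ΔE = 1240 / 0.6611 = 1880 nm.

1880 nm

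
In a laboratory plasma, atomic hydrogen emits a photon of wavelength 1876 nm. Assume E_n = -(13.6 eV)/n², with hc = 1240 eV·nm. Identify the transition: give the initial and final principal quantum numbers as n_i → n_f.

n_i = 4, n_f = 3

The photon energy is ΔE = hc/λ = 1240 / 1876 = 0.6610 eV.
With Z = 1, ΔE = 13.60 × (1/n_f² − 1/n_i²), so 1/n_f² − 1/n_i² = 0.04860.
Trying n_f = 3 gives 1/n_i² = 0.06251, i.e. n_i ≈ 4; this pair matches.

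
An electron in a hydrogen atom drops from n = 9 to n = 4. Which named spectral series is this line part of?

The series is set by the lower level: n_f = 4 is the Brackett series.

Brackett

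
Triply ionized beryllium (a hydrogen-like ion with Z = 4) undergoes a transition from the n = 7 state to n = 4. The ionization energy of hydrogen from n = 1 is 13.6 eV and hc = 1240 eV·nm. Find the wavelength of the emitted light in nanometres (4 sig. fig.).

135.4 nm

For Z = 4 the level energies scale as Z², so the effective Rydberg energy is 13.6 × 16 = 217.6 eV.
ΔE = 217.6 × (1/4² − 1/7²) = 217.6 × 0.04209 = 9.159 eV.
λ = hc/ΔE = 1240 / 9.159 = 135.4 nm.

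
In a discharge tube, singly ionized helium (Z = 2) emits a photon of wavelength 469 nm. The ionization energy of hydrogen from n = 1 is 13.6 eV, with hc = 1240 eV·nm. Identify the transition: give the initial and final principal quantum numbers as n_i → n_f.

The photon energy is ΔE = hc/λ = 1240 / 469 = 2.644 eV.
With Z = 2, ΔE = 54.40 × (1/n_f² − 1/n_i²), so 1/n_f² − 1/n_i² = 0.04860.
Trying n_f = 3 gives 1/n_i² = 0.06251, i.e. n_i ≈ 4; this pair matches.

n_i = 4, n_f = 3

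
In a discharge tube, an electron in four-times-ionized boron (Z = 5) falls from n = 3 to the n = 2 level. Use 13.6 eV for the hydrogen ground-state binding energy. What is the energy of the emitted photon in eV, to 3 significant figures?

47.2 eV

The Bohr energies scale as Z², so for Z = 5: E_n = −340.0/n² eV.
E_3 = −340.0/9 = −37.78 eV and E_2 = −340.0/4 = −85.00 eV.
The photon energy is |E_3 − E_2| = 47.2 eV.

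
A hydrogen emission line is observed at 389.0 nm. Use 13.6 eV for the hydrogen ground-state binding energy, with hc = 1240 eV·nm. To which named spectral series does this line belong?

Balmer

ΔE = 1240/389.0 = 3.188 eV.
This matches 13.6 × (1/2² − 1/8²), so n_f = 2: the Balmer series.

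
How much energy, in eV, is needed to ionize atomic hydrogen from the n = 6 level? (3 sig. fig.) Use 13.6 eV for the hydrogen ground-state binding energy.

0.378 eV

E_6 = −13.60/36 = −0.378 eV, so ionization (to E = 0) requires 0.378 eV.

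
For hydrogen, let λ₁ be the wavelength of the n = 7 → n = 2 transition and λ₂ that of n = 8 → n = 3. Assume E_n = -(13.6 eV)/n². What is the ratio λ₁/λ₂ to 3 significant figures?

0.416

λ ∝ 1/ΔE ∝ 1/(1/n_f² − 1/n_i²), and the Z² and hc factors cancel in the ratio.
λ₁/λ₂ = (1/3² − 1/8²)/(1/2² − 1/7²) = 0.09549/0.2296 = 0.416.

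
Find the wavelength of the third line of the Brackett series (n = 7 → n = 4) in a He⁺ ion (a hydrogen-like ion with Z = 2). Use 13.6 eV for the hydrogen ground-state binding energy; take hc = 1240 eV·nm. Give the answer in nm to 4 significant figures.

The Brackett series terminates on n_f = 4; the third line has n_i = 4+3 = 7.
ΔE = 54.40 × (1/4² − 1/7²) = 2.290 eV.
λ = 1240 / 2.290 = 541.5 nm.

541.5 nm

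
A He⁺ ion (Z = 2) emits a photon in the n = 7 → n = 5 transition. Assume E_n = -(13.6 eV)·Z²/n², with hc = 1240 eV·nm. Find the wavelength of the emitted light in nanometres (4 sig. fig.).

1163 nm

For Z = 2 the level energies scale as Z², so the effective Rydberg energy is 13.6 × 4 = 54.40 eV.
ΔE = 54.40 × (1/5² − 1/7²) = 54.40 × 0.01959 = 1.066 eV.
λ = hc/ΔE = 1240 / 1.066 = 1163 nm.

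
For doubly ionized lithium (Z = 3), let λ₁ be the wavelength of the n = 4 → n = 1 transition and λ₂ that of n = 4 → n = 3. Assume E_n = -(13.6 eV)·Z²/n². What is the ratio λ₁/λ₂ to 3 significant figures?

0.0519

λ ∝ 1/ΔE ∝ 1/(1/n_f² − 1/n_i²), and the Z² and hc factors cancel in the ratio.
λ₁/λ₂ = (1/3² − 1/4²)/(1/1² − 1/4²) = 0.04861/0.9375 = 0.0519.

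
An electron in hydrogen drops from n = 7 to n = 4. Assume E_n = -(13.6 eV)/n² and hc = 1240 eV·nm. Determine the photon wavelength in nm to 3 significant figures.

2170 nm

ΔE = 13.60 × (1/4² − 1/7²) = 13.60 × 0.04209 = 0.5724 eV.
λ = hc/ΔE = 1240 / 0.5724 = 2170 nm.
This line belongs to the Brackett series.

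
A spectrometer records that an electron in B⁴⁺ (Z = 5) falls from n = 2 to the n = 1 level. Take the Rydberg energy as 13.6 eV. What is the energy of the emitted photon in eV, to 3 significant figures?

The Bohr energies scale as Z², so for Z = 5: E_n = −340.0/n² eV.
E_2 = −340.0/4 = −85.00 eV and E_1 = −340.0/1 = −340.0 eV.
The photon energy is |E_2 − E_1| = 255 eV.

255 eV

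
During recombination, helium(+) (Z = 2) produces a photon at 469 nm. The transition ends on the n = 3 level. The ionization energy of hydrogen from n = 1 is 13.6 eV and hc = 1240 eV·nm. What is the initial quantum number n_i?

n_i = 4

The photon energy is ΔE = hc/λ = 1240 / 469 = 2.644 eV.
With Z = 2, ΔE = 54.40 × (1/n_f² − 1/n_i²), so 1/n_f² − 1/n_i² = 0.04860.
With n_f = 3: 1/n_i² = 1/9 − 0.04860 = 0.06251, so n_i ≈ 4.00.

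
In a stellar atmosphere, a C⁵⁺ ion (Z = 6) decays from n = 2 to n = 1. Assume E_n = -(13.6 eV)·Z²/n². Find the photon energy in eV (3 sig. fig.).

The Bohr energies scale as Z², so for Z = 6: E_n = −489.6/n² eV.
E_2 = −489.6/4 = −122.4 eV and E_1 = −489.6/1 = −489.6 eV.
The photon energy is |E_2 − E_1| = 367 eV.

367 eV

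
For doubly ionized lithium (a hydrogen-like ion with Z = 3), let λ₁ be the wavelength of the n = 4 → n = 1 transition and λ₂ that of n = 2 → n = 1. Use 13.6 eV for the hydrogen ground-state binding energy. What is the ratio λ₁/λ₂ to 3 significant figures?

0.800

λ ∝ 1/ΔE ∝ 1/(1/n_f² − 1/n_i²), and the Z² and hc factors cancel in the ratio.
λ₁/λ₂ = (1/1² − 1/2²)/(1/1² − 1/4²) = 0.7500/0.9375 = 0.800.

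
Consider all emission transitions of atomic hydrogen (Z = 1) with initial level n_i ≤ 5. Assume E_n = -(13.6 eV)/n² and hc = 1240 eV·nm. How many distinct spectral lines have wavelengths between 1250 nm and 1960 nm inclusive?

2

Enumerate all n_i → n_f pairs with 1 ≤ n_f < n_i ≤ 5 and compute λ = 1240 / [13.6·1·(1/n_f² − 1/n_i²)].
Lines falling in [1250, 1960] nm: 5→3 (1282 nm), 4→3 (1876 nm).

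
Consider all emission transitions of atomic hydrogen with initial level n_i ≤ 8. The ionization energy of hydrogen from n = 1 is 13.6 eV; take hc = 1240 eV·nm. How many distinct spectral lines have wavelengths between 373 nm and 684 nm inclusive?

6

Enumerate all n_i → n_f pairs with 1 ≤ n_f < n_i ≤ 8 and compute λ = 1240 / [13.6·1·(1/n_f² − 1/n_i²)].
Lines falling in [373, 684] nm: 8→2 (389.0 nm), 7→2 (397.1 nm), 6→2 (410.3 nm), 5→2 (434.2 nm), 4→2 (486.3 nm), 3→2 (656.5 nm).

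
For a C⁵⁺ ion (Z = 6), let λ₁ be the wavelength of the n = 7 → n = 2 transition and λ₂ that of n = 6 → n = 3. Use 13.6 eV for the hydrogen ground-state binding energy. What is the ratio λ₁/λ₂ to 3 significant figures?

λ ∝ 1/ΔE ∝ 1/(1/n_f² − 1/n_i²), and the Z² and hc factors cancel in the ratio.
λ₁/λ₂ = (1/3² − 1/6²)/(1/2² − 1/7²) = 0.08333/0.2296 = 0.363.

0.363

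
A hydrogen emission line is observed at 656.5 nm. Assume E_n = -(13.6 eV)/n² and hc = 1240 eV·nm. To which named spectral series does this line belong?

Balmer

ΔE = 1240/656.5 = 1.889 eV.
This matches 13.6 × (1/2² − 1/3²), so n_f = 2: the Balmer series.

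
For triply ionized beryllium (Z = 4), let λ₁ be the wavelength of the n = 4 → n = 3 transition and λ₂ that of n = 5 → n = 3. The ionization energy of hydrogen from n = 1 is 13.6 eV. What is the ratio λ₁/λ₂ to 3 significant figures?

1.46

λ ∝ 1/ΔE ∝ 1/(1/n_f² − 1/n_i²), and the Z² and hc factors cancel in the ratio.
λ₁/λ₂ = (1/3² − 1/5²)/(1/3² − 1/4²) = 0.07111/0.04861 = 1.46.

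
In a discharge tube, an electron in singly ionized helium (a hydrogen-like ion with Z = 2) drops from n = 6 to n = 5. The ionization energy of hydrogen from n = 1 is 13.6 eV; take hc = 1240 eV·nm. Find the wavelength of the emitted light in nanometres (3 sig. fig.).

1860 nm

For Z = 2 the level energies scale as Z², so the effective Rydberg energy is 13.6 × 4 = 54.40 eV.
ΔE = 54.40 × (1/5² − 1/6²) = 54.40 × 0.01222 = 0.6649 eV.
λ = hc/ΔE = 1240 / 0.6649 = 1860 nm.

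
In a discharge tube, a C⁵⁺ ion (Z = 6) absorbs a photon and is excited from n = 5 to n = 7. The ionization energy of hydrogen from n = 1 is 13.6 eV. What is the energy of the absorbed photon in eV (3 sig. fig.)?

The Bohr energies scale as Z², so for Z = 6: E_n = −489.6/n² eV.
E_7 = −489.6/49 = −9.992 eV and E_5 = −489.6/25 = −19.58 eV.
The photon energy is |E_7 − E_5| = 9.59 eV.

9.59 eV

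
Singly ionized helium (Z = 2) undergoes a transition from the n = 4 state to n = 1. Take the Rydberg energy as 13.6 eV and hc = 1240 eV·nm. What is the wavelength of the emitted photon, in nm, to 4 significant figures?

24.31 nm

For Z = 2 the level energies scale as Z², so the effective Rydberg energy is 13.6 × 4 = 54.40 eV.
ΔE = 54.40 × (1/1² − 1/4²) = 54.40 × 0.9375 = 51.00 eV.
λ = hc/ΔE = 1240 / 51.00 = 24.31 nm.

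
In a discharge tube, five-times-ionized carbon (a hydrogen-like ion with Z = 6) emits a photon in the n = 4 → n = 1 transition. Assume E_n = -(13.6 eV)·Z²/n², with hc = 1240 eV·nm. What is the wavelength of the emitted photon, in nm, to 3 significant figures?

2.70 nm

For Z = 6 the level energies scale as Z², so the effective Rydberg energy is 13.6 × 36 = 489.6 eV.
ΔE = 489.6 × (1/1² − 1/4²) = 489.6 × 0.9375 = 459.0 eV.
λ = hc/ΔE = 1240 / 459.0 = 2.70 nm.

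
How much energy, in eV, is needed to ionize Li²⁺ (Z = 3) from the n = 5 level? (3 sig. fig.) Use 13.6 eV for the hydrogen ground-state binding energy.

E_n = −13.6 Z²/n² = −122.4/n² eV for Z = 3.
E_5 = −122.4/25 = −4.90 eV, so ionization (to E = 0) requires 4.90 eV.

4.90 eV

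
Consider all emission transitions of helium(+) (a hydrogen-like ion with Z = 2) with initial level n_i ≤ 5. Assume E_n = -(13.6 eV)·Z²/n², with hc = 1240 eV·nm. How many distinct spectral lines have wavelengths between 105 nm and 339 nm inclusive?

4

Enumerate all n_i → n_f pairs with 1 ≤ n_f < n_i ≤ 5 and compute λ = 1240 / [13.6·4·(1/n_f² − 1/n_i²)].
Lines falling in [105, 339] nm: 5→2 (108.5 nm), 4→2 (121.6 nm), 3→2 (164.1 nm), 5→3 (320.5 nm).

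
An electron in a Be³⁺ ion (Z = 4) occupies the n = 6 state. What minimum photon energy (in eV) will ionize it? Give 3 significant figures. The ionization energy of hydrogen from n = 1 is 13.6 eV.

E_n = −13.6 Z²/n² = −217.6/n² eV for Z = 4.
E_6 = −217.6/36 = −6.04 eV, so ionization (to E = 0) requires 6.04 eV.

6.04 eV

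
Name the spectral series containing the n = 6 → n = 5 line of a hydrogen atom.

Pfund

The series is set by the lower level: n_f = 5 is the Pfund series.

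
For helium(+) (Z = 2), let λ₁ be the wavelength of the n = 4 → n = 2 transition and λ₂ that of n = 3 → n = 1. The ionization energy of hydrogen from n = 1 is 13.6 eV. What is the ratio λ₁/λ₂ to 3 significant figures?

4.74

λ ∝ 1/ΔE ∝ 1/(1/n_f² − 1/n_i²), and the Z² and hc factors cancel in the ratio.
λ₁/λ₂ = (1/1² − 1/3²)/(1/2² − 1/4²) = 0.8889/0.1875 = 4.74.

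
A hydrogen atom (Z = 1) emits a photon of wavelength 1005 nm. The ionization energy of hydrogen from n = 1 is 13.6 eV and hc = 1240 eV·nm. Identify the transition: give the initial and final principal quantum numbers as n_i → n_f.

The photon energy is ΔE = hc/λ = 1240 / 1005 = 1.234 eV.
With Z = 1, ΔE = 13.60 × (1/n_f² − 1/n_i²), so 1/n_f² − 1/n_i² = 0.09072.
Trying n_f = 3 gives 1/n_i² = 0.02039, i.e. n_i ≈ 7; this pair matches.

n_i = 7, n_f = 3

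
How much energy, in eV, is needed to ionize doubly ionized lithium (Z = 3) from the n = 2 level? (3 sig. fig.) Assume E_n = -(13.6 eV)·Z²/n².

30.6 eV

E_n = −13.6 Z²/n² = −122.4/n² eV for Z = 3.
E_2 = −122.4/4 = −30.6 eV, so ionization (to E = 0) requires 30.6 eV.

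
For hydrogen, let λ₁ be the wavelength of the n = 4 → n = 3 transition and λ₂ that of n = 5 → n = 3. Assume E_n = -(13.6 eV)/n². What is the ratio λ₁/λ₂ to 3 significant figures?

1.46

λ ∝ 1/ΔE ∝ 1/(1/n_f² − 1/n_i²), and the Z² and hc factors cancel in the ratio.
λ₁/λ₂ = (1/3² − 1/5²)/(1/3² − 1/4²) = 0.07111/0.04861 = 1.46.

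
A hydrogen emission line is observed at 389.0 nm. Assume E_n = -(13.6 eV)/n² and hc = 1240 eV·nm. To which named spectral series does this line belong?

Balmer

ΔE = 1240/389.0 = 3.188 eV.
This matches 13.6 × (1/2² − 1/8²), so n_f = 2: the Balmer series.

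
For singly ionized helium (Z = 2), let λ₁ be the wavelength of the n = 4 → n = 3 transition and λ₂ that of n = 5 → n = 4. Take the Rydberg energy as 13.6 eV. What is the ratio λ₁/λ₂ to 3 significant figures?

0.463

λ ∝ 1/ΔE ∝ 1/(1/n_f² − 1/n_i²), and the Z² and hc factors cancel in the ratio.
λ₁/λ₂ = (1/4² − 1/5²)/(1/3² − 1/4²) = 0.02250/0.04861 = 0.463.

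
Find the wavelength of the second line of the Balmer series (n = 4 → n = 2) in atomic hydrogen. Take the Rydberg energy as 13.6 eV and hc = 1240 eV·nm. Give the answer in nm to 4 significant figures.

The Balmer series terminates on n_f = 2; the second line has n_i = 2+2 = 4.
ΔE = 13.60 × (1/2² − 1/4²) = 2.550 eV.
λ = 1240 / 2.550 = 486.3 nm.

486.3 nm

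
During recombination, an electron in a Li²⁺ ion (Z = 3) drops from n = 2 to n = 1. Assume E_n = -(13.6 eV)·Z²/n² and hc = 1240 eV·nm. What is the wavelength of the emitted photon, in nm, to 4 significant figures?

13.51 nm

For Z = 3 the level energies scale as Z², so the effective Rydberg energy is 13.6 × 9 = 122.4 eV.
ΔE = 122.4 × (1/1² − 1/2²) = 122.4 × 0.7500 = 91.80 eV.
λ = hc/ΔE = 1240 / 91.80 = 13.51 nm.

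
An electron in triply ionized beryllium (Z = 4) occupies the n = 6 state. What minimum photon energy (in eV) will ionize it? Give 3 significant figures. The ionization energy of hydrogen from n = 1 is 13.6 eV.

E_n = −13.6 Z²/n² = −217.6/n² eV for Z = 4.
E_6 = −217.6/36 = −6.04 eV, so ionization (to E = 0) requires 6.04 eV.

6.04 eV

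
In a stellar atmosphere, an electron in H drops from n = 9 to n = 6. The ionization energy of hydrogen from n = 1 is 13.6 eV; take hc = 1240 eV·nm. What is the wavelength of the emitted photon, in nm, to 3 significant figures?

ΔE = 13.60 × (1/6² − 1/9²) = 13.60 × 0.01543 = 0.2099 eV.
λ = hc/ΔE = 1240 / 0.2099 = 5910 nm.

5910 nm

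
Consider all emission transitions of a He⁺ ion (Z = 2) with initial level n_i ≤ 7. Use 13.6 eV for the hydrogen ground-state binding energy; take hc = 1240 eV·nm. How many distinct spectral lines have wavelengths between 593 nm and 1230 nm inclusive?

Enumerate all n_i → n_f pairs with 1 ≤ n_f < n_i ≤ 7 and compute λ = 1240 / [13.6·4·(1/n_f² − 1/n_i²)].
Lines falling in [593, 1230] nm: 6→4 (656.5 nm), 5→4 (1013 nm), 7→5 (1163 nm).

3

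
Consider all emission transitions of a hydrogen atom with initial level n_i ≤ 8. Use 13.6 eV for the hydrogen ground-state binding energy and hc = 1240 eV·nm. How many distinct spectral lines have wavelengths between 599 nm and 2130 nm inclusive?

7

Enumerate all n_i → n_f pairs with 1 ≤ n_f < n_i ≤ 8 and compute λ = 1240 / [13.6·1·(1/n_f² − 1/n_i²)].
Lines falling in [599, 2130] nm: 3→2 (656.5 nm), 8→3 (954.9 nm), 7→3 (1005 nm), 6→3 (1094 nm), 5→3 (1282 nm), 4→3 (1876 nm), 8→4 (1945 nm).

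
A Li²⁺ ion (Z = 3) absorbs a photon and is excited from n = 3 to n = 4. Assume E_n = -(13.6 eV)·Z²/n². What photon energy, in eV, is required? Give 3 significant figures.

The Bohr energies scale as Z², so for Z = 3: E_n = −122.4/n² eV.
E_4 = −122.4/16 = −7.650 eV and E_3 = −122.4/9 = −13.60 eV.
The photon energy is |E_4 − E_3| = 5.95 eV.

5.95 eV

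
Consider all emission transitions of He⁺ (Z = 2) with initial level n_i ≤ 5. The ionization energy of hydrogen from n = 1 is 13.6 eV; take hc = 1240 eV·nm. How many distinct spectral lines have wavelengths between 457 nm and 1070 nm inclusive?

2

Enumerate all n_i → n_f pairs with 1 ≤ n_f < n_i ≤ 5 and compute λ = 1240 / [13.6·4·(1/n_f² − 1/n_i²)].
Lines falling in [457, 1070] nm: 4→3 (468.9 nm), 5→4 (1013 nm).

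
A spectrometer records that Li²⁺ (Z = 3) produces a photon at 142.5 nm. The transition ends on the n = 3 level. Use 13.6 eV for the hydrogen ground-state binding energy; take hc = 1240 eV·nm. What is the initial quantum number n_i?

The photon energy is ΔE = hc/λ = 1240 / 142.5 = 8.702 eV.
With Z = 3, ΔE = 122.4 × (1/n_f² − 1/n_i²), so 1/n_f² − 1/n_i² = 0.07109.
With n_f = 3: 1/n_i² = 1/9 − 0.07109 = 0.04002, so n_i ≈ 5.00.

n_i = 5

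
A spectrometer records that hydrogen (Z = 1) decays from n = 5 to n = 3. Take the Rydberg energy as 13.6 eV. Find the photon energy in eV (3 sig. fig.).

E_5 = −13.60/25 = −0.5440 eV and E_3 = −13.60/9 = −1.511 eV.
The photon energy is |E_5 − E_3| = 0.967 eV.

0.967 eV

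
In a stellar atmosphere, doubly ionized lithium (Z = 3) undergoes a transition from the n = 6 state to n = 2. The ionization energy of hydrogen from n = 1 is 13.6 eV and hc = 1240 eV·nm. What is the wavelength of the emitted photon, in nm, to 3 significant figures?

45.6 nm

For Z = 3 the level energies scale as Z², so the effective Rydberg energy is 13.6 × 9 = 122.4 eV.
ΔE = 122.4 × (1/2² − 1/6²) = 122.4 × 0.2222 = 27.20 eV.
λ = hc/ΔE = 1240 / 27.20 = 45.6 nm.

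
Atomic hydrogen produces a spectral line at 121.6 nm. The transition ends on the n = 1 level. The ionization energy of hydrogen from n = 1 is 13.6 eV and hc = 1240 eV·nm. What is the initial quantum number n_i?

n_i = 2

The photon energy is ΔE = hc/λ = 1240 / 121.6 = 10.20 eV.
With Z = 1, ΔE = 13.60 × (1/n_f² − 1/n_i²), so 1/n_f² − 1/n_i² = 0.7498.
With n_f = 1: 1/n_i² = 1/1 − 0.7498 = 0.2502, so n_i ≈ 2.00.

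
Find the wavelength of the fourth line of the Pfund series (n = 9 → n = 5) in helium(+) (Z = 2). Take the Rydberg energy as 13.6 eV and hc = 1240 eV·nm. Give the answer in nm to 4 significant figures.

The Pfund series terminates on n_f = 5; the fourth line has n_i = 5+4 = 9.
ΔE = 54.40 × (1/5² − 1/9²) = 1.504 eV.
λ = 1240 / 1.504 = 824.3 nm.

824.3 nm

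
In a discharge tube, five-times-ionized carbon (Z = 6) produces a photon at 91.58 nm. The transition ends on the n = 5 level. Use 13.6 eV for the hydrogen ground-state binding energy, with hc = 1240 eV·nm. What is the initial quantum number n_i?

n_i = 9

The photon energy is ΔE = hc/λ = 1240 / 91.58 = 13.54 eV.
With Z = 6, ΔE = 489.6 × (1/n_f² − 1/n_i²), so 1/n_f² − 1/n_i² = 0.02766.
With n_f = 5: 1/n_i² = 1/25 − 0.02766 = 0.01234, so n_i ≈ 9.00.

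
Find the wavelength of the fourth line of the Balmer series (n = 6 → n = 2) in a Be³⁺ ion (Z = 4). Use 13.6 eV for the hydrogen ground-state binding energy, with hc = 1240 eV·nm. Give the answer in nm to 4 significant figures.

The Balmer series terminates on n_f = 2; the fourth line has n_i = 2+4 = 6.
ΔE = 217.6 × (1/2² − 1/6²) = 48.36 eV.
λ = 1240 / 48.36 = 25.64 nm.

25.64 nm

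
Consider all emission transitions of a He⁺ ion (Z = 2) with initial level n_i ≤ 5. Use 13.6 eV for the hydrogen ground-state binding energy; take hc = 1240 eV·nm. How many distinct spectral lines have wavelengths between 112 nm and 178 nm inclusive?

2

Enumerate all n_i → n_f pairs with 1 ≤ n_f < n_i ≤ 5 and compute λ = 1240 / [13.6·4·(1/n_f² − 1/n_i²)].
Lines falling in [112, 178] nm: 4→2 (121.6 nm), 3→2 (164.1 nm).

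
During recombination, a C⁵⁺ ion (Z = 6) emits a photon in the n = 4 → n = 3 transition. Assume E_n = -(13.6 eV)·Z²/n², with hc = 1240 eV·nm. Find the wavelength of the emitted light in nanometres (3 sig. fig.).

For Z = 6 the level energies scale as Z², so the effective Rydberg energy is 13.6 × 36 = 489.6 eV.
ΔE = 489.6 × (1/3² − 1/4²) = 489.6 × 0.04861 = 23.80 eV.
λ = hc/ΔE = 1240 / 23.80 = 52.1 nm.

52.1 nm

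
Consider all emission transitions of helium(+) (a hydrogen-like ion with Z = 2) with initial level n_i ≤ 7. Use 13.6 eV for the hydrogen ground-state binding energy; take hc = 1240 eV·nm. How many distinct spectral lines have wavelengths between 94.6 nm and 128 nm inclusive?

4

Enumerate all n_i → n_f pairs with 1 ≤ n_f < n_i ≤ 7 and compute λ = 1240 / [13.6·4·(1/n_f² − 1/n_i²)].
Lines falling in [94.6, 128] nm: 7→2 (99.28 nm), 6→2 (102.6 nm), 5→2 (108.5 nm), 4→2 (121.6 nm).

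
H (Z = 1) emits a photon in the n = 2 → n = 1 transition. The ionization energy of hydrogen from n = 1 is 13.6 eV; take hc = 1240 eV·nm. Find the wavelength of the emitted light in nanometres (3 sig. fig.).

122 nm

ΔE = 13.60 × (1/1² − 1/2²) = 13.60 × 0.7500 = 10.20 eV.
λ = hc/ΔE = 1240 / 10.20 = 122 nm.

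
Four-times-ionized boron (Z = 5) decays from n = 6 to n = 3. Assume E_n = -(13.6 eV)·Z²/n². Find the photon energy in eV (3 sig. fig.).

The Bohr energies scale as Z², so for Z = 5: E_n = −340.0/n² eV.
E_6 = −340.0/36 = −9.444 eV and E_3 = −340.0/9 = −37.78 eV.
The photon energy is |E_6 − E_3| = 28.3 eV.

28.3 eV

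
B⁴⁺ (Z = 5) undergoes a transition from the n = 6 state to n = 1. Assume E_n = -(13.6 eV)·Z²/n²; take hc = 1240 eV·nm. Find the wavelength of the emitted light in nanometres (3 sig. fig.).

3.75 nm

For Z = 5 the level energies scale as Z², so the effective Rydberg energy is 13.6 × 25 = 340.0 eV.
ΔE = 340.0 × (1/1² − 1/6²) = 340.0 × 0.9722 = 330.6 eV.
λ = hc/ΔE = 1240 / 330.6 = 3.75 nm.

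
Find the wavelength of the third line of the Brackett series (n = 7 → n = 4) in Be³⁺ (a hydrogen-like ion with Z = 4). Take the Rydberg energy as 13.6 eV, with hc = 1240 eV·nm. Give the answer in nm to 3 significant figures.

The Brackett series terminates on n_f = 4; the third line has n_i = 4+3 = 7.
ΔE = 217.6 × (1/4² − 1/7²) = 9.159 eV.
λ = 1240 / 9.159 = 135 nm.

135 nm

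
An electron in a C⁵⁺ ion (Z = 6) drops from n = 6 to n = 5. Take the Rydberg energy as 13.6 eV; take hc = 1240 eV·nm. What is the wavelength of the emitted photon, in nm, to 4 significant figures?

For Z = 6 the level energies scale as Z², so the effective Rydberg energy is 13.6 × 36 = 489.6 eV.
ΔE = 489.6 × (1/5² − 1/6²) = 489.6 × 0.01222 = 5.984 eV.
λ = hc/ΔE = 1240 / 5.984 = 207.2 nm.

207.2 nm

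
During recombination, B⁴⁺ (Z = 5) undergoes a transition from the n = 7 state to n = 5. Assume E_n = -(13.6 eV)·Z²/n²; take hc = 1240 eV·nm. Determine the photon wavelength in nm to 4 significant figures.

186.2 nm

For Z = 5 the level energies scale as Z², so the effective Rydberg energy is 13.6 × 25 = 340.0 eV.
ΔE = 340.0 × (1/5² − 1/7²) = 340.0 × 0.01959 = 6.661 eV.
λ = hc/ΔE = 1240 / 6.661 = 186.2 nm.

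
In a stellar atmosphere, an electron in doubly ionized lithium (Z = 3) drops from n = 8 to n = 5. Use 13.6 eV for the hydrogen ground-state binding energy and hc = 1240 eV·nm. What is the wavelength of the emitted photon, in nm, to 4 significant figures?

415.6 nm

For Z = 3 the level energies scale as Z², so the effective Rydberg energy is 13.6 × 9 = 122.4 eV.
ΔE = 122.4 × (1/5² − 1/8²) = 122.4 × 0.02438 = 2.984 eV.
λ = hc/ΔE = 1240 / 2.984 = 415.6 nm.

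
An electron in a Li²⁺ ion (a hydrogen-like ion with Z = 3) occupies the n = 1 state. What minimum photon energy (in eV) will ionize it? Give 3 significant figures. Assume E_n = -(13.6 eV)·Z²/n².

122 eV

E_n = −13.6 Z²/n² = −122.4/n² eV for Z = 3.
E_1 = −122.4/1 = −122 eV, so ionization (to E = 0) requires 122 eV.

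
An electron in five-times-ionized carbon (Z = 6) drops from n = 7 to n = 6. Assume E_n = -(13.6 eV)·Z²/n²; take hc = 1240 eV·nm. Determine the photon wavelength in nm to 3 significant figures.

344 nm

For Z = 6 the level energies scale as Z², so the effective Rydberg energy is 13.6 × 36 = 489.6 eV.
ΔE = 489.6 × (1/6² − 1/7²) = 489.6 × 0.007370 = 3.608 eV.
λ = hc/ΔE = 1240 / 3.608 = 344 nm.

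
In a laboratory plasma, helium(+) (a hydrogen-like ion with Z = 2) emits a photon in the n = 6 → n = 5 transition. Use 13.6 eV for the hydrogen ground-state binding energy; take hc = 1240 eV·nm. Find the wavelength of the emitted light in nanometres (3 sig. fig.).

1860 nm

For Z = 2 the level energies scale as Z², so the effective Rydberg energy is 13.6 × 4 = 54.40 eV.
ΔE = 54.40 × (1/5² − 1/6²) = 54.40 × 0.01222 = 0.6649 eV.
λ = hc/ΔE = 1240 / 0.6649 = 1860 nm.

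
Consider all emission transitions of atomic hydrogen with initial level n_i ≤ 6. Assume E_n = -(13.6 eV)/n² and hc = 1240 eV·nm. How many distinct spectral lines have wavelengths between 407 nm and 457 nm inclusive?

2

Enumerate all n_i → n_f pairs with 1 ≤ n_f < n_i ≤ 6 and compute λ = 1240 / [13.6·1·(1/n_f² − 1/n_i²)].
Lines falling in [407, 457] nm: 6→2 (410.3 nm), 5→2 (434.2 nm).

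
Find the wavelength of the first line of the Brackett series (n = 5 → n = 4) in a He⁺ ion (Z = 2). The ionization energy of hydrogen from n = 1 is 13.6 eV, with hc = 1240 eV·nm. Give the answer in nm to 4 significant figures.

1013 nm

The Brackett series terminates on n_f = 4; the first line has n_i = 4+1 = 5.
ΔE = 54.40 × (1/4² − 1/5²) = 1.224 eV.
λ = 1240 / 1.224 = 1013 nm.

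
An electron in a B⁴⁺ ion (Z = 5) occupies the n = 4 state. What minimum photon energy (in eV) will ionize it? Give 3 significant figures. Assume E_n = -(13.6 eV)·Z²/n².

E_n = −13.6 Z²/n² = −340.0/n² eV for Z = 5.
E_4 = −340.0/16 = −21.3 eV, so ionization (to E = 0) requires 21.3 eV.

21.3 eV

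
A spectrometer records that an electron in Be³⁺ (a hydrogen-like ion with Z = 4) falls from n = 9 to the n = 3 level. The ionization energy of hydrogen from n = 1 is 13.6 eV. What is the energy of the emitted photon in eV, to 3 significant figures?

The Bohr energies scale as Z², so for Z = 4: E_n = −217.6/n² eV.
E_9 = −217.6/81 = −2.686 eV and E_3 = −217.6/9 = −24.18 eV.
The photon energy is |E_9 − E_3| = 21.5 eV.

21.5 eV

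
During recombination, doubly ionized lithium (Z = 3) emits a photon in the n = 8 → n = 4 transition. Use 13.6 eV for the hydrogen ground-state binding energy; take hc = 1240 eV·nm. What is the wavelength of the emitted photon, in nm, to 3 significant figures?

For Z = 3 the level energies scale as Z², so the effective Rydberg energy is 13.6 × 9 = 122.4 eV.
ΔE = 122.4 × (1/4² − 1/8²) = 122.4 × 0.04688 = 5.738 eV.
λ = hc/ΔE = 1240 / 5.738 = 216 nm.

216 nm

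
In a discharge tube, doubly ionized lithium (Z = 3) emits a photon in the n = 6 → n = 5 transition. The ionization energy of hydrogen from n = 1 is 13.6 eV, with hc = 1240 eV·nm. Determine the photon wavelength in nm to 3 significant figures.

For Z = 3 the level energies scale as Z², so the effective Rydberg energy is 13.6 × 9 = 122.4 eV.
ΔE = 122.4 × (1/5² − 1/6²) = 122.4 × 0.01222 = 1.496 eV.
λ = hc/ΔE = 1240 / 1.496 = 829 nm.

829 nm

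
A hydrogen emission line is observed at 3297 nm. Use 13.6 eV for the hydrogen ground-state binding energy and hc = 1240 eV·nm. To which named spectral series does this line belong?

ΔE = 1240/3297 = 0.3761 eV.
This matches 13.6 × (1/5² − 1/9²), so n_f = 5: the Pfund series.

Pfund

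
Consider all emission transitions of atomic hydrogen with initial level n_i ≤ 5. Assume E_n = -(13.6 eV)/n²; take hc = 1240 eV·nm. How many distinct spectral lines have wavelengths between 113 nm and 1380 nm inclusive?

Enumerate all n_i → n_f pairs with 1 ≤ n_f < n_i ≤ 5 and compute λ = 1240 / [13.6·1·(1/n_f² − 1/n_i²)].
Lines falling in [113, 1380] nm: 2→1 (121.6 nm), 5→2 (434.2 nm), 4→2 (486.3 nm), 3→2 (656.5 nm), 5→3 (1282 nm).

5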